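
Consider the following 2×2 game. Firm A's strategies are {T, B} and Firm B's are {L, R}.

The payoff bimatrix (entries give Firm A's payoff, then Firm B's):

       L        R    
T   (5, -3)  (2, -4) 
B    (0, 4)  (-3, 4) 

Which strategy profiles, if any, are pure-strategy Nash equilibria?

(T, L): Firm A gets 5 ≥ 0 from B, and Firm B gets -3 ≥ -4 from R — Nash equilibrium.
(T, R): Firm B prefers L (-3 > -4) — not an equilibrium.
(B, L): Firm A prefers T (5 > 0) — not an equilibrium.
(B, R): Firm A prefers T (2 > -3) — not an equilibrium.

(T, L)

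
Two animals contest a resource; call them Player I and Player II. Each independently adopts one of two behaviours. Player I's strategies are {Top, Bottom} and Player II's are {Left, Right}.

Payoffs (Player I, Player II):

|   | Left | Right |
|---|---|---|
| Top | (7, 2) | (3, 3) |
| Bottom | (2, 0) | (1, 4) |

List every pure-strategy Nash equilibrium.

(Top, Left): Player II prefers Right (3 > 2) — not an equilibrium.
(Top, Right): Player I gets 3 ≥ 1 from Bottom, and Player II gets 3 ≥ 2 from Left — Nash equilibrium.
(Bottom, Left): Player I prefers Top (7 > 2); Player II prefers Right (4 > 0) — not an equilibrium.
(Bottom, Right): Player I prefers Top (3 > 1) — not an equilibrium.

(Top, Right)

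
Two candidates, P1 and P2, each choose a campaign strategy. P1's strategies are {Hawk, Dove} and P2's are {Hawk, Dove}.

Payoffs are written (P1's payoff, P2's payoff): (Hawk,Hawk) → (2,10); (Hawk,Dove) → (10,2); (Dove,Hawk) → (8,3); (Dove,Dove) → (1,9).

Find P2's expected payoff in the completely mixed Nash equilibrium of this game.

6

First find p, the probability P1 plays Hawk, from P2's indifference between Hawk and Dove: 10p + 3(1−p) = 2p + 9(1−p), giving p = 3/7.
Since P2 is indifferent in equilibrium, P2's expected payoff equals the payoff from either column against (3/7, 4/7). Using Hawk: 10(3/7) + 3(4/7) = 6.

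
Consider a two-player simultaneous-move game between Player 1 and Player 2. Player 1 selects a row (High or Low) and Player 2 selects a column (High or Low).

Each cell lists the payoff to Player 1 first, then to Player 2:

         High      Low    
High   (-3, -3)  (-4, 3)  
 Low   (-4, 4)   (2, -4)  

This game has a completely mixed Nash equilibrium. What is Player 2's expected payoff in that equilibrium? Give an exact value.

0

First find p, the probability Player 1 plays High, from Player 2's indifference between High and Low: −3p + 4(1−p) = 3p − 4(1−p), giving p = 4/7.
Since Player 2 is indifferent in equilibrium, Player 2's expected payoff equals the payoff from either column against (4/7, 3/7). Using High: −3(4/7) + 4(3/7) = 0.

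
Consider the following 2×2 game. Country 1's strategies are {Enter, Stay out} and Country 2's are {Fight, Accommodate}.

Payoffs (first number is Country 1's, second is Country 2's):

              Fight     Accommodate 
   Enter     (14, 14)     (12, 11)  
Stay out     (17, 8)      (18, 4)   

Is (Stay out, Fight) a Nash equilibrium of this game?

At (Stay out, Fight), Country 1 earns 17; switching to Enter would give 14, so Country 1 has no profitable deviation.
Country 2 earns 8; switching to Accommodate would give 4, so Country 2 has no profitable deviation.
Neither player can gain by a unilateral deviation, so this profile is a Nash equilibrium.

Yes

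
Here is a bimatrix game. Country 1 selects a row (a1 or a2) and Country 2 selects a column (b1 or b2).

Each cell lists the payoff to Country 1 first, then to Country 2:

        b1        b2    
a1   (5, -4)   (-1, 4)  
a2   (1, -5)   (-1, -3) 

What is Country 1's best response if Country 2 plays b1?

Against b1, Country 1 earns 5 from a1 and 1 from a2.
So a1 is the best response.

a1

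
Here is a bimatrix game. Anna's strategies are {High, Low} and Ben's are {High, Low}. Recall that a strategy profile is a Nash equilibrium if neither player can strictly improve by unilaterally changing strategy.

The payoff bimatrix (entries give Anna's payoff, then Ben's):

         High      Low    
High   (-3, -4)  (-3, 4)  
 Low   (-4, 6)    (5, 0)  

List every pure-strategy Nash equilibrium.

(High, High): Ben prefers Low (4 > -4) — not an equilibrium.
(High, Low): Anna prefers Low (5 > -3) — not an equilibrium.
(Low, High): Anna prefers High (-3 > -4) — not an equilibrium.
(Low, Low): Ben prefers High (6 > 0) — not an equilibrium.

none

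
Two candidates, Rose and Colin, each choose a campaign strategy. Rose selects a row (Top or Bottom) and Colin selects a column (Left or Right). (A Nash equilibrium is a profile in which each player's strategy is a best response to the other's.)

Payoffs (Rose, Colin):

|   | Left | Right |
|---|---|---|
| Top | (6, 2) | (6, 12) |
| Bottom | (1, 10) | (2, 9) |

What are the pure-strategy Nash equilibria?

(Top, Right)

(Top, Left): Colin prefers Right (12 > 2) — not an equilibrium.
(Top, Right): Rose gets 6 ≥ 2 from Bottom, and Colin gets 12 ≥ 2 from Left — Nash equilibrium.
(Bottom, Left): Rose prefers Top (6 > 1) — not an equilibrium.
(Bottom, Right): Rose prefers Top (6 > 2); Colin prefers Left (10 > 9) — not an equilibrium.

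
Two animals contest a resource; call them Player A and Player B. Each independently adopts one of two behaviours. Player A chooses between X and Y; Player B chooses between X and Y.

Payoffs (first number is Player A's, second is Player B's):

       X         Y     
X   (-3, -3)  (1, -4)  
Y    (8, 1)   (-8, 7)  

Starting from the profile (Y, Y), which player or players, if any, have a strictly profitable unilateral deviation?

Player A at (Y, Y) earns -8; deviating to X yields 1 — a strict improvement.
Player B earns 7; deviating to X yields 1 — not better.
Only Player A has a strictly profitable deviation.

Player A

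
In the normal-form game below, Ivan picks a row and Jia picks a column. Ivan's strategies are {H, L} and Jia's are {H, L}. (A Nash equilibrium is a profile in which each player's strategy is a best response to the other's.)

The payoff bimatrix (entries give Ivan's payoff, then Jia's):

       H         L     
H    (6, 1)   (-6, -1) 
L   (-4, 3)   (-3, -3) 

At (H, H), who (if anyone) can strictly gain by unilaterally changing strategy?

Ivan at (H, H) earns 6; deviating to L yields -4 — not better.
Jia earns 1; deviating to L yields -1 — not better.
Neither player can strictly improve; the profile is a Nash equilibrium.

Neither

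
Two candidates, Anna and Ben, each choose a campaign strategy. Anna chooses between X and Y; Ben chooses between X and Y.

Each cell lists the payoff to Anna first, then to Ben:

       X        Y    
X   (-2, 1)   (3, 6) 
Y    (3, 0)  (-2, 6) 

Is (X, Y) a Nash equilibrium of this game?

Yes

At (X, Y), Anna earns 3; switching to Y would give -2, so Anna has no profitable deviation.
Ben earns 6; switching to X would give 1, so Ben has no profitable deviation.
Neither player can gain by a unilateral deviation, so this profile is a Nash equilibrium.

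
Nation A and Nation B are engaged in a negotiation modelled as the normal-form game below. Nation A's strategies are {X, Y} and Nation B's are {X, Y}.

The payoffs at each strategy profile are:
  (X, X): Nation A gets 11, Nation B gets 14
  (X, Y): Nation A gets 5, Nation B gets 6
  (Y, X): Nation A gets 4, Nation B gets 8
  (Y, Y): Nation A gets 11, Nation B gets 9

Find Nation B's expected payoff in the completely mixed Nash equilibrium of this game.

26/3

First find p, the probability Nation A plays X, from Nation B's indifference between X and Y: 14p + 8(1−p) = 6p + 9(1−p), giving p = 1/9.
Since Nation B is indifferent in equilibrium, Nation B's expected payoff equals the payoff from either column against (1/9, 8/9). Using X: 14(1/9) + 8(8/9) = 26/3.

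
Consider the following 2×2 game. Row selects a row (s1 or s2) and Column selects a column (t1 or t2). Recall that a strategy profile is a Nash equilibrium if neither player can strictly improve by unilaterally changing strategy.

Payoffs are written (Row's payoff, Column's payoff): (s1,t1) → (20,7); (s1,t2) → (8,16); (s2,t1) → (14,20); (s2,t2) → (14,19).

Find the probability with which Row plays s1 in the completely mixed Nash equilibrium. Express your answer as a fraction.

1/10

Let p be the probability that Row plays s1. In a completely mixed equilibrium, Column must be indifferent between t1 and t2.
Column's expected payoff from t1 is 7p + 20(1−p); from t2 it is 16p + 19(1−p).
Setting these equal: −13p + 20 = −3p + 19, so p = 1/10.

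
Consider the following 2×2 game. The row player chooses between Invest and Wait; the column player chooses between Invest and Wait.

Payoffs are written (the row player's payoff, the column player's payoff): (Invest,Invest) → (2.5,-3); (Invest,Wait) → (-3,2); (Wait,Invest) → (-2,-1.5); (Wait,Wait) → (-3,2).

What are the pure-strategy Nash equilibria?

(Invest, Invest): the column player prefers Wait (2 > -3) — not an equilibrium.
(Invest, Wait): the row player gets -3 ≥ -3 from Wait, and the column player gets 2 ≥ -3 from Invest — Nash equilibrium.
(Wait, Invest): the row player prefers Invest (2.5 > -2); the column player prefers Wait (2 > -1.5) — not an equilibrium.
(Wait, Wait): the row player gets -3 ≥ -3 from Invest, and the column player gets 2 ≥ -1.5 from Invest — Nash equilibrium.

(Invest, Wait) and (Wait, Wait)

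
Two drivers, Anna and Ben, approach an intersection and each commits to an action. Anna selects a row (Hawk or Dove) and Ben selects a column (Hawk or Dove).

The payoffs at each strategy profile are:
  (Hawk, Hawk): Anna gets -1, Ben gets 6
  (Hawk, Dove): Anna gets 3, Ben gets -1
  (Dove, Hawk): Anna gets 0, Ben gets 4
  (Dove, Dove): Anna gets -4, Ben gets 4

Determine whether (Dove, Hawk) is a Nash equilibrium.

At (Dove, Hawk), Anna earns 0; switching to Hawk would give -1, so Anna has no profitable deviation.
Ben earns 4; switching to Dove would give 4, so Ben has no profitable deviation.
Neither player can gain by a unilateral deviation, so this profile is a Nash equilibrium.

Yes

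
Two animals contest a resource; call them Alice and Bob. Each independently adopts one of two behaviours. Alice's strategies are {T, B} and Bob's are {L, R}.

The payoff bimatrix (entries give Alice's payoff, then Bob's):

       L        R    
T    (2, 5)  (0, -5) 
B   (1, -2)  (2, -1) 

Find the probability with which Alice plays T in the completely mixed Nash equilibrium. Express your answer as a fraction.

Let p be the probability that Alice plays T. In a completely mixed equilibrium, Bob must be indifferent between L and R.
Bob's expected payoff from L is 5p − 2(1−p); from R it is −5p − (1−p).
Setting these equal: 7p − 2 = −4p − 1, so p = 1/11.

1/11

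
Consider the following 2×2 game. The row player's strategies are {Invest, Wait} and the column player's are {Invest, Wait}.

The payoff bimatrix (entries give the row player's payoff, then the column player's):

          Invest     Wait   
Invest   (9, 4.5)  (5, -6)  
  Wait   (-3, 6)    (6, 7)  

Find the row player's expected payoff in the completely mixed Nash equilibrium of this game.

69/13

First find y, the probability the column player plays Invest, from the row player's indifference between Invest and Wait: 9y + 5(1−y) = −3y + 6(1−y), giving y = 1/13.
Since the row player is indifferent in equilibrium, the row player's expected payoff equals the payoff from either row against (1/13, 12/13). Using Invest: 9(1/13) + 5(12/13) = 69/13.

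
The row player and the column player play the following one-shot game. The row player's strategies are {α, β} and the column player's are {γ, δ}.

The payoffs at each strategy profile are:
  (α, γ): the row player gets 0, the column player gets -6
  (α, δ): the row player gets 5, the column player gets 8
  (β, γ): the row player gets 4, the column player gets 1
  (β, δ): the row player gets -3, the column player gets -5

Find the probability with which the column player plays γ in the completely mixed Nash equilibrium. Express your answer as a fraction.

2/3

Let y be the probability that the column player plays γ. In a completely mixed equilibrium, the row player must be indifferent between α and β.
The row player's expected payoff from α is 5(1−y); from β it is 4y − 3(1−y).
Setting these equal: −5y + 5 = 7y − 3, so y = 2/3.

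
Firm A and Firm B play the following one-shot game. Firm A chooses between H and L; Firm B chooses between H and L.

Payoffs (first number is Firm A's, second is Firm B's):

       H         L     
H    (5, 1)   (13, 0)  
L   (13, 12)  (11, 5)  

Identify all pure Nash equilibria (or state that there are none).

(H, H): Firm A prefers L (13 > 5) — not an equilibrium.
(H, L): Firm B prefers H (1 > 0) — not an equilibrium.
(L, H): Firm A gets 13 ≥ 5 from H, and Firm B gets 12 ≥ 5 from L — Nash equilibrium.
(L, L): Firm A prefers H (13 > 11); Firm B prefers H (12 > 5) — not an equilibrium.

(L, H)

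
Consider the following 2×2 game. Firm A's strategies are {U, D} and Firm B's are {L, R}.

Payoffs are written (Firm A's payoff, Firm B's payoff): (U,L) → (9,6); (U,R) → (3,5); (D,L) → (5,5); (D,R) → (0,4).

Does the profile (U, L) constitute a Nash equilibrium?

Yes

At (U, L), Firm A earns 9; switching to D would give 5, so Firm A has no profitable deviation.
Firm B earns 6; switching to R would give 5, so Firm B has no profitable deviation.
Neither player can gain by a unilateral deviation, so this profile is a Nash equilibrium.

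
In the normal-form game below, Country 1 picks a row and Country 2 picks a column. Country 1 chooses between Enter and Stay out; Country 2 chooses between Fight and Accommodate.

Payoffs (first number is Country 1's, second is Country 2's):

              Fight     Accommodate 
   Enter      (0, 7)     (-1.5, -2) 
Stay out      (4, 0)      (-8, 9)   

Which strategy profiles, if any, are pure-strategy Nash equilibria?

none

(Enter, Fight): Country 1 prefers Stay out (4 > 0) — not an equilibrium.
(Enter, Accommodate): Country 2 prefers Fight (7 > -2) — not an equilibrium.
(Stay out, Fight): Country 2 prefers Accommodate (9 > 0) — not an equilibrium.
(Stay out, Accommodate): Country 1 prefers Enter (-1.5 > -8) — not an equilibrium.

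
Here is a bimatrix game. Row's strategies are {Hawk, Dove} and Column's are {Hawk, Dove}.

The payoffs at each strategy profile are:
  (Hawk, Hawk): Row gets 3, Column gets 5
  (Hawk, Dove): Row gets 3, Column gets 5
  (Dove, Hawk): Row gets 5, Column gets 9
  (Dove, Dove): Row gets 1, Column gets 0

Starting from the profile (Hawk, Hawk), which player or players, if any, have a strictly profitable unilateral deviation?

Row

Row at (Hawk, Hawk) earns 3; deviating to Dove yields 5 — a strict improvement.
Column earns 5; deviating to Dove yields 5 — not better.
Only Row has a strictly profitable deviation.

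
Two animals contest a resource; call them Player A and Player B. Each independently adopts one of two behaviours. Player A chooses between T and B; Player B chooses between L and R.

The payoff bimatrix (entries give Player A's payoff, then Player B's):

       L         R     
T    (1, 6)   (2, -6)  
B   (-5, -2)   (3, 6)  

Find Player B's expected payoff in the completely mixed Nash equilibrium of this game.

6/5

First find p, the probability Player A plays T, from Player B's indifference between L and R: 6p − 2(1−p) = −6p + 6(1−p), giving p = 2/5.
Since Player B is indifferent in equilibrium, Player B's expected payoff equals the payoff from either column against (2/5, 3/5). Using L: 6(2/5) − 2(3/5) = 6/5.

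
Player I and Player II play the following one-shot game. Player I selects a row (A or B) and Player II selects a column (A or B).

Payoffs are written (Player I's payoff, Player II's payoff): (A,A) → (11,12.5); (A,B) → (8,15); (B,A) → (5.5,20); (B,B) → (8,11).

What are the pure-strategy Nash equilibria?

(A, A): Player II prefers B (15 > 12.5) — not an equilibrium.
(A, B): Player I gets 8 ≥ 8 from B, and Player II gets 15 ≥ 12.5 from A — Nash equilibrium.
(B, A): Player I prefers A (11 > 5.5) — not an equilibrium.
(B, B): Player II prefers A (20 > 11) — not an equilibrium.

(A, B)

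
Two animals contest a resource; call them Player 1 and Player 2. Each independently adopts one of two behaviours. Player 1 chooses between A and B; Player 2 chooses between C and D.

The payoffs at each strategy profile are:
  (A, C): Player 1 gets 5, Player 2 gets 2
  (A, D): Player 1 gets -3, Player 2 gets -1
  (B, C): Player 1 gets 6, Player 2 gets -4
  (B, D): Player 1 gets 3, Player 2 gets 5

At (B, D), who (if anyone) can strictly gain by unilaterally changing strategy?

Player 1 at (B, D) earns 3; deviating to A yields -3 — not better.
Player 2 earns 5; deviating to C yields -4 — not better.
Neither player can strictly improve; the profile is a Nash equilibrium.

Neither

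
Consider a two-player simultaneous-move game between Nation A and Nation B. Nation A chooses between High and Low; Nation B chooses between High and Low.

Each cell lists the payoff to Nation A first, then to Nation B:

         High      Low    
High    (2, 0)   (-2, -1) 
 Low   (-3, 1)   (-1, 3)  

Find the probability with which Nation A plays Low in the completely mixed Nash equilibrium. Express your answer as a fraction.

1/3

Let r be the probability that Nation A plays High. In a completely mixed equilibrium, Nation B must be indifferent between High and Low.
Nation B's expected payoff from High is (1−r); from Low it is −r + 3(1−r).
Setting these equal: −r + 1 = −4r + 3, so r = 2/3.
Therefore Nation A plays Low with probability 1 − 2/3 = 1/3.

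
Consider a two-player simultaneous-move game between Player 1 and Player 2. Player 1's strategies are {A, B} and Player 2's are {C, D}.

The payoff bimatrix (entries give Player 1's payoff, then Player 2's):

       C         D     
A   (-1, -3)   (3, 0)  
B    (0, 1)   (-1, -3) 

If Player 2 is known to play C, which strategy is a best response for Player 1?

B

Against C, Player 1 earns -1 from A and 0 from B.
So B is the best response.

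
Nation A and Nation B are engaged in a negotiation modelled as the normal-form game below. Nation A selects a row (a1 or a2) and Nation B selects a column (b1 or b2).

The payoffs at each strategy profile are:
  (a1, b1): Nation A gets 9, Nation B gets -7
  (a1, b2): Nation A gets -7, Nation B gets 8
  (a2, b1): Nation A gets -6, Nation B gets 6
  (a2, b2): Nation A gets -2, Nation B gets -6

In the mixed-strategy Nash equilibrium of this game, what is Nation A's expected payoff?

-3

First find q, the probability Nation B plays b1, from Nation A's indifference between a1 and a2: 9q − 7(1−q) = −6q − 2(1−q), giving q = 1/4.
Since Nation A is indifferent in equilibrium, Nation A's expected payoff equals the payoff from either row against (1/4, 3/4). Using a1: 9(1/4) − 7(3/4) = -3.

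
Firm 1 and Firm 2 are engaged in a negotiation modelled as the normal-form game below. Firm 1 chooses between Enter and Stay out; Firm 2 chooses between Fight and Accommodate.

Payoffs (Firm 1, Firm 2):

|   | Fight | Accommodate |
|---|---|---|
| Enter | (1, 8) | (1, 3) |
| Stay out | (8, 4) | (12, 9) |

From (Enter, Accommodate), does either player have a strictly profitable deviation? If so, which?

Firm 1 at (Enter, Accommodate) earns 1; deviating to Stay out yields 12 — a strict improvement.
Firm 2 earns 3; deviating to Fight yields 8 — a strict improvement.
Both Firm 1 and Firm 2 have strictly profitable deviations.

Both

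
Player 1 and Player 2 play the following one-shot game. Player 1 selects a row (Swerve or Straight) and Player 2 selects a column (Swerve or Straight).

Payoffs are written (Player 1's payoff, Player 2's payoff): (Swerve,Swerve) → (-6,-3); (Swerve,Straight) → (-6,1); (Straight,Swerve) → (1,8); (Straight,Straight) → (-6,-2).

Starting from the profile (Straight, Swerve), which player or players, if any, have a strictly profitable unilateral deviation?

Neither

Player 1 at (Straight, Swerve) earns 1; deviating to Swerve yields -6 — not better.
Player 2 earns 8; deviating to Straight yields -2 — not better.
Neither player can strictly improve; the profile is a Nash equilibrium.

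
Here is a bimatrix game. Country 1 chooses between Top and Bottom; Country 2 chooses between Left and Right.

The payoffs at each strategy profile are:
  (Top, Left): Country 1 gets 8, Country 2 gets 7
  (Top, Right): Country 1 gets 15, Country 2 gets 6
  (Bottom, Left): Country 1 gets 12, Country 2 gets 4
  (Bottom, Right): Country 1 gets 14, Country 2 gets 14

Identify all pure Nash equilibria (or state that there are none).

none

(Top, Left): Country 1 prefers Bottom (12 > 8) — not an equilibrium.
(Top, Right): Country 2 prefers Left (7 > 6) — not an equilibrium.
(Bottom, Left): Country 2 prefers Right (14 > 4) — not an equilibrium.
(Bottom, Right): Country 1 prefers Top (15 > 14) — not an equilibrium.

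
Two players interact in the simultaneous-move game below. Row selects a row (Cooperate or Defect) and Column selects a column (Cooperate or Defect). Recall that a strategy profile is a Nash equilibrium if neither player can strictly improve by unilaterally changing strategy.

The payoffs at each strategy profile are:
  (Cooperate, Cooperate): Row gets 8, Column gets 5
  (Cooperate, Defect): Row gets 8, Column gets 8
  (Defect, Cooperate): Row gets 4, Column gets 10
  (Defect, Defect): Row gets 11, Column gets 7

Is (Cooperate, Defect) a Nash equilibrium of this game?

At (Cooperate, Defect), Row earns 8; switching to Defect would give 11, so Row would deviate.
Column earns 8; switching to Cooperate would give 5, so Column has no profitable deviation.
Since at least one player can profitably deviate, this is not a Nash equilibrium.

No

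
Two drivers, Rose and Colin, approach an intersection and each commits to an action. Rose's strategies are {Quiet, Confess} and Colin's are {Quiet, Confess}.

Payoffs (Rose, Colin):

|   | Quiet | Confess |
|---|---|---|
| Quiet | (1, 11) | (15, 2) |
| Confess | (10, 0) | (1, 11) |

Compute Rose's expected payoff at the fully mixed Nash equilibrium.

First find q, the probability Colin plays Quiet, from Rose's indifference between Quiet and Confess: q + 15(1−q) = 10q + (1−q), giving q = 14/23.
Since Rose is indifferent in equilibrium, Rose's expected payoff equals the payoff from either row against (14/23, 9/23). Using Quiet: (14/23) + 15(9/23) = 149/23.

149/23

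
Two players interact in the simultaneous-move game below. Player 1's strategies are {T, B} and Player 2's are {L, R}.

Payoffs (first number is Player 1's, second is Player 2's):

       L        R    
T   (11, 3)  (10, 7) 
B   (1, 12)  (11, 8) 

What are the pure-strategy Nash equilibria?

none

(T, L): Player 2 prefers R (7 > 3) — not an equilibrium.
(T, R): Player 1 prefers B (11 > 10) — not an equilibrium.
(B, L): Player 1 prefers T (11 > 1) — not an equilibrium.
(B, R): Player 2 prefers L (12 > 8) — not an equilibrium.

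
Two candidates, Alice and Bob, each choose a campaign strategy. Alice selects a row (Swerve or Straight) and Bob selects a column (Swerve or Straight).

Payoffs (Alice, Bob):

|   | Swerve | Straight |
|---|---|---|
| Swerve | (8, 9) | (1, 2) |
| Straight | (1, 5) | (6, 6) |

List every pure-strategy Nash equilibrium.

(Swerve, Swerve) and (Straight, Straight)

(Swerve, Swerve): Alice gets 8 ≥ 1 from Straight, and Bob gets 9 ≥ 2 from Straight — Nash equilibrium.
(Swerve, Straight): Alice prefers Straight (6 > 1); Bob prefers Swerve (9 > 2) — not an equilibrium.
(Straight, Swerve): Alice prefers Swerve (8 > 1); Bob prefers Straight (6 > 5) — not an equilibrium.
(Straight, Straight): Alice gets 6 ≥ 1 from Swerve, and Bob gets 6 ≥ 5 from Swerve — Nash equilibrium.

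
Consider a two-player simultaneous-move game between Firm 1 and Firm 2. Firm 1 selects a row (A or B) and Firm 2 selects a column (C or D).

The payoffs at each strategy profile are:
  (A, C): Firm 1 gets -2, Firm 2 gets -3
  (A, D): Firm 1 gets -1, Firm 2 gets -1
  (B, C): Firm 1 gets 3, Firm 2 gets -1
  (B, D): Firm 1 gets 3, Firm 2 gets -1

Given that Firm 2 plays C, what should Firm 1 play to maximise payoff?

Against C, Firm 1 earns -2 from A and 3 from B.
So B is the best response.

B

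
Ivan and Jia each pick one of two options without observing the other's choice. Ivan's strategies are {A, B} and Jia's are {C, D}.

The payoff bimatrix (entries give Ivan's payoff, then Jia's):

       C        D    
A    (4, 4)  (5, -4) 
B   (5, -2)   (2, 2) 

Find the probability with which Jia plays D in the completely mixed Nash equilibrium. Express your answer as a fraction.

1/4

Let q be the probability that Jia plays C. In a completely mixed equilibrium, Ivan must be indifferent between A and B.
Ivan's expected payoff from A is 4q + 5(1−q); from B it is 5q + 2(1−q).
Setting these equal: −q + 5 = 3q + 2, so q = 3/4.
Therefore Jia plays D with probability 1 − 3/4 = 1/4.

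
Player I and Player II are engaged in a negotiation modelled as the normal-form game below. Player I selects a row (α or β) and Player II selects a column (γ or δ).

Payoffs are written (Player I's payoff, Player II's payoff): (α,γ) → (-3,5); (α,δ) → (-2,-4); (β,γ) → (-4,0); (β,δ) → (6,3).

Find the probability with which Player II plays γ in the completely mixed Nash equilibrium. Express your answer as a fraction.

Let q be the probability that Player II plays γ. In a completely mixed equilibrium, Player I must be indifferent between α and β.
Player I's expected payoff from α is −3q − 2(1−q); from β it is −4q + 6(1−q).
Setting these equal: −q − 2 = −10q + 6, so q = 8/9.

8/9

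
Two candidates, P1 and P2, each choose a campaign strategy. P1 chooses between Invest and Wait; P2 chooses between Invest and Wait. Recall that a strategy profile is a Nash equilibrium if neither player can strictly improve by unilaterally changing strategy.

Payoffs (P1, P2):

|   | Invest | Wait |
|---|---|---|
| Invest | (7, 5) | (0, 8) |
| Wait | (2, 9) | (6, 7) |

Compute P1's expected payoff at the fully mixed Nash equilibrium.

42/11

First find q, the probability P2 plays Invest, from P1's indifference between Invest and Wait: 7q = 2q + 6(1−q), giving q = 6/11.
Since P1 is indifferent in equilibrium, P1's expected payoff equals the payoff from either row against (6/11, 5/11). Using Invest: 7(6/11) = 42/11.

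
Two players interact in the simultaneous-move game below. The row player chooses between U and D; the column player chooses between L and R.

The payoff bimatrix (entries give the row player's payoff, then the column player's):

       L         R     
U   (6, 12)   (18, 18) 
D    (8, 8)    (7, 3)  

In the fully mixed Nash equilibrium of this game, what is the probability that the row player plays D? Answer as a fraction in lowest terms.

6/11

Let p be the probability that the row player plays U. In a completely mixed equilibrium, the column player must be indifferent between L and R.
The column player's expected payoff from L is 12p + 8(1−p); from R it is 18p + 3(1−p).
Setting these equal: 4p + 8 = 15p + 3, so p = 5/11.
Therefore the row player plays D with probability 1 − 5/11 = 6/11.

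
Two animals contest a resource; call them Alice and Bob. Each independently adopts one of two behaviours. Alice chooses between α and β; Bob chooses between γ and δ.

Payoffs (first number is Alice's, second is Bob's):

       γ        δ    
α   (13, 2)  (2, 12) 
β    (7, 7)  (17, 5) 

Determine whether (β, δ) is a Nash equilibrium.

No

At (β, δ), Alice earns 17; switching to α would give 2, so Alice has no profitable deviation.
Bob earns 5; switching to γ would give 7, so Bob would deviate.
Since at least one player can profitably deviate, this is not a Nash equilibrium.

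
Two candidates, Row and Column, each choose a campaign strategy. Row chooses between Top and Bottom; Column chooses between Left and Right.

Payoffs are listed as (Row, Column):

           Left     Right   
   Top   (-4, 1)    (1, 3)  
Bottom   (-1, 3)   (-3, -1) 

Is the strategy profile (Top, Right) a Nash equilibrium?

Yes

At (Top, Right), Row earns 1; switching to Bottom would give -3, so Row has no profitable deviation.
Column earns 3; switching to Left would give 1, so Column has no profitable deviation.
Neither player can gain by a unilateral deviation, so this profile is a Nash equilibrium.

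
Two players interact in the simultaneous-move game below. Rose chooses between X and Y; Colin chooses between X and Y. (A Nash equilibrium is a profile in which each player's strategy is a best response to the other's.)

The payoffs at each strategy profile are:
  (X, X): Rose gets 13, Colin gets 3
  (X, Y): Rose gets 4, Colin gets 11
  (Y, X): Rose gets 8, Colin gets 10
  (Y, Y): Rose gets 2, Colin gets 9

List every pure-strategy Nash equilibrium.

(X, X): Colin prefers Y (11 > 3) — not an equilibrium.
(X, Y): Rose gets 4 ≥ 2 from Y, and Colin gets 11 ≥ 3 from X — Nash equilibrium.
(Y, X): Rose prefers X (13 > 8) — not an equilibrium.
(Y, Y): Rose prefers X (4 > 2); Colin prefers X (10 > 9) — not an equilibrium.

(X, Y)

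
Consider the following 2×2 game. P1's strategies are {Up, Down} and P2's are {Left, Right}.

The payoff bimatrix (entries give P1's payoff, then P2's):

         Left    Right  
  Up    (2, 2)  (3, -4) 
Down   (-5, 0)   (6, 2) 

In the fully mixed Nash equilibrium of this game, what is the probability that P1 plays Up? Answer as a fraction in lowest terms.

1/4

Let p be the probability that P1 plays Up. In a completely mixed equilibrium, P2 must be indifferent between Left and Right.
P2's expected payoff from Left is 2p; from Right it is −4p + 2(1−p).
Setting these equal: 2p = −6p + 2, so p = 1/4.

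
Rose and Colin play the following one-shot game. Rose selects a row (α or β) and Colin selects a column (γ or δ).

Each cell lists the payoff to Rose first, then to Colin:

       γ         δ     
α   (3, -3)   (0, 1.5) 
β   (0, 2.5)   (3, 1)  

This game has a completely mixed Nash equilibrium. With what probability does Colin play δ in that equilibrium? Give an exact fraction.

1/2

Let q be the probability that Colin plays γ. In a completely mixed equilibrium, Rose must be indifferent between α and β.
Rose's expected payoff from α is 3q; from β it is 3(1−q).
Setting these equal: 3q = −3q + 3, so q = 1/2.
Therefore Colin plays δ with probability 1 − 1/2 = 1/2.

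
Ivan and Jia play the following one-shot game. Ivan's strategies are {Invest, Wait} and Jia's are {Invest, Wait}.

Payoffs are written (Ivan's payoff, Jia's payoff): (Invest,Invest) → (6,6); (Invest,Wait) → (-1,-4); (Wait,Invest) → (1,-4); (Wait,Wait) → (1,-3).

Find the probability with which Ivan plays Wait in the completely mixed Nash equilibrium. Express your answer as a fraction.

10/11

Let p be the probability that Ivan plays Invest. In a completely mixed equilibrium, Jia must be indifferent between Invest and Wait.
Jia's expected payoff from Invest is 6p − 4(1−p); from Wait it is −4p − 3(1−p).
Setting these equal: 10p − 4 = −p − 3, so p = 1/11.
Therefore Ivan plays Wait with probability 1 − 1/11 = 10/11.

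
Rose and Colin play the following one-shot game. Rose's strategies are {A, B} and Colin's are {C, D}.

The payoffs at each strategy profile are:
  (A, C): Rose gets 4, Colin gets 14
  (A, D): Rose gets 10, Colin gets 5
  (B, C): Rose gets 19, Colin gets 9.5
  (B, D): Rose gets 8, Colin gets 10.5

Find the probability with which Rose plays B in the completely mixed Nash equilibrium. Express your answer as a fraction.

Let p be the probability that Rose plays A. In a completely mixed equilibrium, Colin must be indifferent between C and D.
Colin's expected payoff from C is 14p + 9.5(1−p); from D it is 5p + 10.5(1−p).
Setting these equal: 4.5p + 9.5 = −5.5p + 10.5, so p = 1/10.
Therefore Rose plays B with probability 1 − 1/10 = 9/10.

9/10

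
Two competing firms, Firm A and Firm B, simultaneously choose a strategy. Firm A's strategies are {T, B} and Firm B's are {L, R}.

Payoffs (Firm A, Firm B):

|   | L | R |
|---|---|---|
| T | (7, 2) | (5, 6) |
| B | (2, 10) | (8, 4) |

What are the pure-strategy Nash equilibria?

none

(T, L): Firm B prefers R (6 > 2) — not an equilibrium.
(T, R): Firm A prefers B (8 > 5) — not an equilibrium.
(B, L): Firm A prefers T (7 > 2) — not an equilibrium.
(B, R): Firm B prefers L (10 > 4) — not an equilibrium.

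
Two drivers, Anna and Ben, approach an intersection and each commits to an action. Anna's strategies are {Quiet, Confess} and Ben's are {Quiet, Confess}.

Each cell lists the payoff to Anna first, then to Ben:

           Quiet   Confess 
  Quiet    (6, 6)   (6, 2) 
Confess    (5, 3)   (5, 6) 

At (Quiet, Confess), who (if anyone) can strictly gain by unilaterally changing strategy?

Anna at (Quiet, Confess) earns 6; deviating to Confess yields 5 — not better.
Ben earns 2; deviating to Quiet yields 6 — a strict improvement.
Only Ben has a strictly profitable deviation.

Ben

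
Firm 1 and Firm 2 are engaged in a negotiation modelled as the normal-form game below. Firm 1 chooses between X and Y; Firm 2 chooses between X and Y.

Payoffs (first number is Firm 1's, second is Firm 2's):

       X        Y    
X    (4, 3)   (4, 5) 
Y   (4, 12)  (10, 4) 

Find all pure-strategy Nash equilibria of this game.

(Y, X)

(X, X): Firm 2 prefers Y (5 > 3) — not an equilibrium.
(X, Y): Firm 1 prefers Y (10 > 4) — not an equilibrium.
(Y, X): Firm 1 gets 4 ≥ 4 from X, and Firm 2 gets 12 ≥ 4 from Y — Nash equilibrium.
(Y, Y): Firm 2 prefers X (12 > 4) — not an equilibrium.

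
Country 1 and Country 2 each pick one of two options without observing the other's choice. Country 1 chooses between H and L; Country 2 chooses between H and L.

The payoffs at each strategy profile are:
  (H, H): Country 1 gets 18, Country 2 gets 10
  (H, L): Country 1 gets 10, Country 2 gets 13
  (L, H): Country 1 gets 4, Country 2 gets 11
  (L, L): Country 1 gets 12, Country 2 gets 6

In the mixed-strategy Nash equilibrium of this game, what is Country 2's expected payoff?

83/8

First find p, the probability Country 1 plays H, from Country 2's indifference between H and L: 10p + 11(1−p) = 13p + 6(1−p), giving p = 5/8.
Since Country 2 is indifferent in equilibrium, Country 2's expected payoff equals the payoff from either column against (5/8, 3/8). Using H: 10(5/8) + 11(3/8) = 83/8.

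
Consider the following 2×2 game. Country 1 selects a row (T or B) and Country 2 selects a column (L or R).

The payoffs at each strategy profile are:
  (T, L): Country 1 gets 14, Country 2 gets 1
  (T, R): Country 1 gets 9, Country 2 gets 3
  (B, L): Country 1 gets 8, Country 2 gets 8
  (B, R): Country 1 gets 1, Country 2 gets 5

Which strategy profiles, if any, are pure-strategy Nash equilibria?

(T, L): Country 2 prefers R (3 > 1) — not an equilibrium.
(T, R): Country 1 gets 9 ≥ 1 from B, and Country 2 gets 3 ≥ 1 from L — Nash equilibrium.
(B, L): Country 1 prefers T (14 > 8) — not an equilibrium.
(B, R): Country 1 prefers T (9 > 1); Country 2 prefers L (8 > 5) — not an equilibrium.

(T, R)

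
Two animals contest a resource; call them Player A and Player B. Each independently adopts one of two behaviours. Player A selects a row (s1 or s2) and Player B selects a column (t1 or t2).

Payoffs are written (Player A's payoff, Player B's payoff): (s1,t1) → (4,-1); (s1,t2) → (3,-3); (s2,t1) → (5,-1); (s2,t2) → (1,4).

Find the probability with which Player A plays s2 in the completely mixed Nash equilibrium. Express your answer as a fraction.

2/7

Let x be the probability that Player A plays s1. In a completely mixed equilibrium, Player B must be indifferent between t1 and t2.
Player B's expected payoff from t1 is −x − (1−x); from t2 it is −3x + 4(1−x).
Setting these equal: -1 = −7x + 4, so x = 5/7.
Therefore Player A plays s2 with probability 1 − 5/7 = 2/7.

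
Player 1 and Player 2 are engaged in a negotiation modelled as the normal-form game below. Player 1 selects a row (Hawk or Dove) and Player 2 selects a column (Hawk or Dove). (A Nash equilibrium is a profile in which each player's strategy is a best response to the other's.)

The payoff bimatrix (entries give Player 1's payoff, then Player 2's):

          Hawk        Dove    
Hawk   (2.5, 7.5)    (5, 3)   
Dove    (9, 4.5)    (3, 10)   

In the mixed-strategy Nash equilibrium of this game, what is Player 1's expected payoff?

75/17

First find q, the probability Player 2 plays Hawk, from Player 1's indifference between Hawk and Dove: 2.5q + 5(1−q) = 9q + 3(1−q), giving q = 4/17.
Since Player 1 is indifferent in equilibrium, Player 1's expected payoff equals the payoff from either row against (4/17, 13/17). Using Hawk: 2.5(4/17) + 5(13/17) = 75/17.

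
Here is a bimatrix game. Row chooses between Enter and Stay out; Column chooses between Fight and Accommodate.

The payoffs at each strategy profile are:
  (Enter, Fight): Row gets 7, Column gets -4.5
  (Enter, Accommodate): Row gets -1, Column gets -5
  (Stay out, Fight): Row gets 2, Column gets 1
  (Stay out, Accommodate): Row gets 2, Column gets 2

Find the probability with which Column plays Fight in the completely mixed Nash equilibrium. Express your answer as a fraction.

3/8

Let y be the probability that Column plays Fight. In a completely mixed equilibrium, Row must be indifferent between Enter and Stay out.
Row's expected payoff from Enter is 7y − (1−y); from Stay out it is 2y + 2(1−y).
Setting these equal: 8y − 1 = 2, so y = 3/8.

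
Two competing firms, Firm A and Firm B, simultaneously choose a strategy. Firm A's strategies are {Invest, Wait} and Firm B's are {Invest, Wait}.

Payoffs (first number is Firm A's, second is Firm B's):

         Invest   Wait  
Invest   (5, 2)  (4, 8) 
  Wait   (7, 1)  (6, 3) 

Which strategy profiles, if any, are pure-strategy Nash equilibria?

(Wait, Wait)

(Invest, Invest): Firm A prefers Wait (7 > 5); Firm B prefers Wait (8 > 2) — not an equilibrium.
(Invest, Wait): Firm A prefers Wait (6 > 4) — not an equilibrium.
(Wait, Invest): Firm B prefers Wait (3 > 1) — not an equilibrium.
(Wait, Wait): Firm A gets 6 ≥ 4 from Invest, and Firm B gets 3 ≥ 1 from Invest — Nash equilibrium.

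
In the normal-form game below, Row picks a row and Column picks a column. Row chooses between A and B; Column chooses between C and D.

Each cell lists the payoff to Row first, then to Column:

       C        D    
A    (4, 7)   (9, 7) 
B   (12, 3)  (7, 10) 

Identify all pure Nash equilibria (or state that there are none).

(A, D)

(A, C): Row prefers B (12 > 4) — not an equilibrium.
(A, D): Row gets 9 ≥ 7 from B, and Column gets 7 ≥ 7 from C — Nash equilibrium.
(B, C): Column prefers D (10 > 3) — not an equilibrium.
(B, D): Row prefers A (9 > 7) — not an equilibrium.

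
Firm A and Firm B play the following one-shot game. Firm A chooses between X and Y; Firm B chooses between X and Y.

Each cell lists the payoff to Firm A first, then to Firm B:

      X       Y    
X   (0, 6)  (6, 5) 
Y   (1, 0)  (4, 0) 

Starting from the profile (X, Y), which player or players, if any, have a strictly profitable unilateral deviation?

Firm B

Firm A at (X, Y) earns 6; deviating to Y yields 4 — not better.
Firm B earns 5; deviating to X yields 6 — a strict improvement.
Only Firm B has a strictly profitable deviation.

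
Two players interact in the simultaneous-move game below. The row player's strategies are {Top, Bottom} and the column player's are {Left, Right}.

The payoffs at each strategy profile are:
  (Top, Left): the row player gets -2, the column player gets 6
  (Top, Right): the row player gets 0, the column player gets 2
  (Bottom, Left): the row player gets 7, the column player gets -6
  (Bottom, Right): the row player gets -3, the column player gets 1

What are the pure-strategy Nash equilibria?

(Top, Left): the row player prefers Bottom (7 > -2) — not an equilibrium.
(Top, Right): the column player prefers Left (6 > 2) — not an equilibrium.
(Bottom, Left): the column player prefers Right (1 > -6) — not an equilibrium.
(Bottom, Right): the row player prefers Top (0 > -3) — not an equilibrium.

none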